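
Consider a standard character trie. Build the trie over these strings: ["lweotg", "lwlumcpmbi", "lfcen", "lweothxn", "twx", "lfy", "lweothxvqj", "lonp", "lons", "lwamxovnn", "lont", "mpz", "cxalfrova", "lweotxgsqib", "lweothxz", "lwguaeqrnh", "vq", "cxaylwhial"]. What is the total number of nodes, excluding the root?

76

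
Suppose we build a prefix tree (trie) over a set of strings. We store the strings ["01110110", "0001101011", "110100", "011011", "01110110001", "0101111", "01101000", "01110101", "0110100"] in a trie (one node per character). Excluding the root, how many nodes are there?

Trie structure (* marks end of a word):
(root)
├─ 0
│  ├─ 0
│  │  └─ 0
│  │     └─ 1
│  │        └─ 1
│  │           └─ 0
│  │              └─ 1
│  │                 └─ 0
│  │                    └─ 1
│  │                       └─ 1 *
│  └─ 1
│     ├─ 0
│     │  └─ 1
│     │     └─ 1
│     │        └─ 1
│     │           └─ 1 *
│     └─ 1
│        ├─ 0
│        │  └─ 1
│        │     ├─ 0
│        │     │  └─ 0 *
│        │     │     └─ 0 *
│        │     └─ 1 *
│        └─ 1
│           └─ 0
│              └─ 1
│                 ├─ 0
│                 │  └─ 1 *
│                 └─ 1
│                    └─ 0 *
│                       └─ 0
│                          └─ 0
│                             └─ 1 *
└─ 1
   └─ 1
      └─ 0
         └─ 1
            └─ 0
               └─ 0 *
Counting every labelled node above: 39.

39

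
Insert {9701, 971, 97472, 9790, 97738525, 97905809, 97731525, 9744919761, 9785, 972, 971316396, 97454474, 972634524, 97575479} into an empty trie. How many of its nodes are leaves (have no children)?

11

Leaves are exactly the stored words that no other stored word extends.
Those words: "9701", "971316396", "972634524", "9744919761", "97454474", "97472", "97575479", "97731525", "97738525", "9785", "97905809"
Leaf count: 11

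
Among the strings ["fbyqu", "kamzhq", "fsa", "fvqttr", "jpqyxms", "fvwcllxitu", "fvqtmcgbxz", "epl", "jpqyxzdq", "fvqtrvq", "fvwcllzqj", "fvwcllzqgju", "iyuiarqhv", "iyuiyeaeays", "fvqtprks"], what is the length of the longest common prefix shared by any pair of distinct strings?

Look for the deepest trie node that still has at least two words in its subtree.
"fvwcllzqgju" and "fvwcllzqj" agree on "fvwcllzq" (8 characters) before diverging; nothing deeper is shared.
Longest shared-prefix length: 8

8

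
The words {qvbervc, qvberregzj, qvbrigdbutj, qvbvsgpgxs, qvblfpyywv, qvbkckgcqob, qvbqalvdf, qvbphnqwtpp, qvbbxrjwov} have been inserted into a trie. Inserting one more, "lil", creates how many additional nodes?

Nothing in the trie begins with "l"; the whole of "lil" is new.
3 − 0 = 3 new nodes.

3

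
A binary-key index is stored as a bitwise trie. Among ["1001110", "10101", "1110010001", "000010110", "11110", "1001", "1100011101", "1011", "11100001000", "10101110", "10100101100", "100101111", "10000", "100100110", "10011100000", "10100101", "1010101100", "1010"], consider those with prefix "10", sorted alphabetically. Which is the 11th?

1010101100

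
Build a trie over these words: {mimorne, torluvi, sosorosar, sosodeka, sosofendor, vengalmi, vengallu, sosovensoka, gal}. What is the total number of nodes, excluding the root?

Insert word by word; a character creates a node only if that edge doesn't already exist:
  "mimorne" → 7 new (m, i, m, o, r, n, e)
  "torluvi" → 7 new (t, o, r, l, u, v, i)
  "sosorosar" → 9 new (s, o, s, o, r, o, s, a, r)
  "sosodeka" → prefix "soso" already present; 4 new (d, e, k, a)
  "sosofendor" → prefix "soso" already present; 6 new (f, e, n, d, o, r)
  "vengalmi" → 8 new (v, e, n, g, a, l, m, i)
  "vengallu" → prefix "vengal" already present; 2 new (l, u)
  "sosovensoka" → prefix "soso" already present; 7 new (v, e, n, s, o, k, a)
  "gal" → 3 new (g, a, l)
Total nodes = 7 + 7 + 9 + 4 + 6 + 8 + 2 + 7 + 3 = 53

53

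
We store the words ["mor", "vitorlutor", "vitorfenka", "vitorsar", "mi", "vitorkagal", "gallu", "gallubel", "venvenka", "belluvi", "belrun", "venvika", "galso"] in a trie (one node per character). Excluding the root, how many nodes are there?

57

For each word, the new-node count is its length minus the longest prefix already in the trie:
  "mor" → 3 new (m, o, r)
  "vitorlutor" → 10 new (v, i, t, o, r, l, u, t, o, r)
  "vitorfenka" → prefix "vitor" already present; 5 new (f, e, n, k, a)
  "vitorsar" → prefix "vitor" already present; 3 new (s, a, r)
  "mi" → prefix "m" already present; 1 new (i)
  "vitorkagal" → prefix "vitor" already present; 5 new (k, a, g, a, l)
  "gallu" → 5 new (g, a, l, l, u)
  "gallubel" → prefix "gallu" already present; 3 new (b, e, l)
  "venvenka" → prefix "v" already present; 7 new (e, n, v, e, n, k, a)
  "belluvi" → 7 new (b, e, l, l, u, v, i)
  "belrun" → prefix "bel" already present; 3 new (r, u, n)
  "venvika" → prefix "venv" already present; 3 new (i, k, a)
  "galso" → prefix "gal" already present; 2 new (s, o)
Total nodes = 3 + 10 + 5 + 3 + 1 + 5 + 5 + 3 + 7 + 7 + 3 + 3 + 2 = 57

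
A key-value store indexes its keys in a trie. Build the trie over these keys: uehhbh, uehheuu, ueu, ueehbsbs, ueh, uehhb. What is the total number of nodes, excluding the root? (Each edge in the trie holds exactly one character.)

16

Trie structure (* marks end of a word):
(root)
└─ u
   └─ e
      ├─ e
      │  └─ h
      │     └─ b
      │        └─ s
      │           └─ b
      │              └─ s *
      ├─ h *
      │  └─ h
      │     ├─ b *
      │     │  └─ h *
      │     └─ e
      │        └─ u
      │           └─ u *
      └─ u *
Counting every labelled node above: 16.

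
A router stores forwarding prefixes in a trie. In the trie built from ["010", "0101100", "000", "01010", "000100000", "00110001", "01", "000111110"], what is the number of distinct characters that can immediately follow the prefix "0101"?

2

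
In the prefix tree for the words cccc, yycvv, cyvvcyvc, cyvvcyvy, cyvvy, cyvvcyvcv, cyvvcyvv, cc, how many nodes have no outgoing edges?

6

Leaves are exactly the stored words that no other stored word extends.
Those words: "cccc", "cyvvcyvcv", "cyvvcyvv", "cyvvcyvy", "cyvvy", "yycvv"
Leaf count: 6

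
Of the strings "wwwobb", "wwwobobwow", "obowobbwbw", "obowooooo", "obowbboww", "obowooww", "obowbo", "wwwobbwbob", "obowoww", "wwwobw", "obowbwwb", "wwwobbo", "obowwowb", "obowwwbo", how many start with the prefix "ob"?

Filter for entries beginning with "ob":
Words under "ob": obowbboww, obowbo, obowbwwb, obowobbwbw, obowooooo, obowooww, obowoww, obowwowb, obowwwbo
Count: 9

9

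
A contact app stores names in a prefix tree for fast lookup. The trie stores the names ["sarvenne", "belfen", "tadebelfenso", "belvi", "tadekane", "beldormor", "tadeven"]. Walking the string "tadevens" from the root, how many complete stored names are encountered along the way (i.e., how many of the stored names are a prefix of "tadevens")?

Traverse "tadevens" character by character; count nodes along the way that are marked as word ends.
Prefixes of the query that are stored words: "tadeven"
Count: 1

1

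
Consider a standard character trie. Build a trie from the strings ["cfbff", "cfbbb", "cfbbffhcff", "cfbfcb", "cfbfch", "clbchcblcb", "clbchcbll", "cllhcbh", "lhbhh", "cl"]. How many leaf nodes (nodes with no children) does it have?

Leaves are exactly the stored words that no other stored word extends.
Those words: "cfbbb", "cfbbffhcff", "cfbfcb", "cfbfch", "cfbff", "clbchcblcb", "clbchcbll", "cllhcbh", "lhbhh"
Leaf count: 9

9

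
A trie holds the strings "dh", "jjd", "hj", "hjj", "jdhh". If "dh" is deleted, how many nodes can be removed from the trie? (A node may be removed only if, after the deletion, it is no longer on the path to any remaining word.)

After clearing the end-marker at "dh", prune upward until reaching a node still needed by another word.
No other word shares any prefix with "dh", so all 2 of its nodes go.
Nodes removed: 2

2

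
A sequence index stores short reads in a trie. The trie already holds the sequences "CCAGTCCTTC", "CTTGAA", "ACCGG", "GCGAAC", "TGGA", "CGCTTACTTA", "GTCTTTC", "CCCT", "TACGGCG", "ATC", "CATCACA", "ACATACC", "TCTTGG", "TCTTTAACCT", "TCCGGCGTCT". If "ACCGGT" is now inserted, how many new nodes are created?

1

"ACCGG" is already a path in the trie; the remaining "T" must be added.
New nodes needed: |"ACCGGT"| − 5 = 6 − 5 = 1.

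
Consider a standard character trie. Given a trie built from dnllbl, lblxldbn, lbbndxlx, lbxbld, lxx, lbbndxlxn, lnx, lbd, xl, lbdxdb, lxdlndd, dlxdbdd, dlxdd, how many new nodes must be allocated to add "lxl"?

1

Walking "lxl" from the root, the first 2 characters ("lx") follow existing edges; "l" is the first miss.
New nodes needed: |"lxl"| − 2 = 3 − 2 = 1.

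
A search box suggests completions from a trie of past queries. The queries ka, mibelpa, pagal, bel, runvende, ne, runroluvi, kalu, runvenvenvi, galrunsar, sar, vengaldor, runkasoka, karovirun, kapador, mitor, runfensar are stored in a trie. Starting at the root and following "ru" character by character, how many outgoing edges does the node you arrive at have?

1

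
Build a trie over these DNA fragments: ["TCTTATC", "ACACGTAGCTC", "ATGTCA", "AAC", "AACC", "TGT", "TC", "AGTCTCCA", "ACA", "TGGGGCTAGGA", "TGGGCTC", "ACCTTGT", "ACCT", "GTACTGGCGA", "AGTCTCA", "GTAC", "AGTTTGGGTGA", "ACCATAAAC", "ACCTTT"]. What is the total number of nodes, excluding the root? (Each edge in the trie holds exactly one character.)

Insert word by word; a character creates a node only if that edge doesn't already exist:
  "TCTTATC" → 7 new (T, C, T, T, A, T, C)
  "ACACGTAGCTC" → 11 new (A, C, A, C, G, T, A, G, C, T, C)
  "ATGTCA" → prefix "A" already present; 5 new (T, G, T, C, A)
  "AAC" → prefix "A" already present; 2 new (A, C)
  "AACC" → prefix "AAC" already present; 1 new (C)
  "TGT" → prefix "T" already present; 2 new (G, T)
  "TC" → prefix "TC" already present; 0 new (none)
  "AGTCTCCA" → prefix "A" already present; 7 new (G, T, C, T, C, C, A)
  "ACA" → prefix "ACA" already present; 0 new (none)
  "TGGGGCTAGGA" → prefix "TG" already present; 9 new (G, G, G, C, T, A, G, G, A)
  "TGGGCTC" → prefix "TGGG" already present; 3 new (C, T, C)
  "ACCTTGT" → prefix "AC" already present; 5 new (C, T, T, G, T)
  "ACCT" → prefix "ACCT" already present; 0 new (none)
  "GTACTGGCGA" → 10 new (G, T, A, C, T, G, G, C, G, A)
  "AGTCTCA" → prefix "AGTCTC" already present; 1 new (A)
  "GTAC" → prefix "GTAC" already present; 0 new (none)
  "AGTTTGGGTGA" → prefix "AGT" already present; 8 new (T, T, G, G, G, T, G, A)
  "ACCATAAAC" → prefix "ACC" already present; 6 new (A, T, A, A, A, C)
  "ACCTTT" → prefix "ACCTT" already present; 1 new (T)
Total nodes = 7 + 11 + 5 + 2 + 1 + 2 + 0 + 7 + 0 + 9 + 3 + 5 + 0 + 10 + 1 + 0 + 8 + 6 + 1 = 78

78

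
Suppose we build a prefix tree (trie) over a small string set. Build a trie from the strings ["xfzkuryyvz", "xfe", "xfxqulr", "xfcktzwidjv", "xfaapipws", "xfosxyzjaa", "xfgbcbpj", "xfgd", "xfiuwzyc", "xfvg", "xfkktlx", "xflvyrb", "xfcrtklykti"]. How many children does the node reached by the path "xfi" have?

1

The children of the "xfi" node are the distinct next characters among strings starting with "xfi".
Distinct next characters after "xfi": u.
That node has 1 child edge.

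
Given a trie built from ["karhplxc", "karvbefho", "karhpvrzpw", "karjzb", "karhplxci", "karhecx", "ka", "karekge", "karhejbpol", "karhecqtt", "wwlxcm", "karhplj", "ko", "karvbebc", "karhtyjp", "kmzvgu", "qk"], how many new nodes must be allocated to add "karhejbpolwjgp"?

4

"karhejbpol" is already a path in the trie; the remaining "wjgp" must be added.
So 14 − 10 = 4 new nodes.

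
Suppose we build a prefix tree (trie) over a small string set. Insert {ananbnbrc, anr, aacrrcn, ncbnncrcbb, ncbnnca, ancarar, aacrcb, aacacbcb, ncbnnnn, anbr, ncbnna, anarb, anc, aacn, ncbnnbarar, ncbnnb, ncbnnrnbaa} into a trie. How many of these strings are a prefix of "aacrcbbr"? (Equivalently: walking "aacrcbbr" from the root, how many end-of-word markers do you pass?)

1

Traverse "aacrcbbr" character by character; count nodes along the way that are marked as word ends.
Prefixes of the query that are stored words: "aacrcb"
Count: 1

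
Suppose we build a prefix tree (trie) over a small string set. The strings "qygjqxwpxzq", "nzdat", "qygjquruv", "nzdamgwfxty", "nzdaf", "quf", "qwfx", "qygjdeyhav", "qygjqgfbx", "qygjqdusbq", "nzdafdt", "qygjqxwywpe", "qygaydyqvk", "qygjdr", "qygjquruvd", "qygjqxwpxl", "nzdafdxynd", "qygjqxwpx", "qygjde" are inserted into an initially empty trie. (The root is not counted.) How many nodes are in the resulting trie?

68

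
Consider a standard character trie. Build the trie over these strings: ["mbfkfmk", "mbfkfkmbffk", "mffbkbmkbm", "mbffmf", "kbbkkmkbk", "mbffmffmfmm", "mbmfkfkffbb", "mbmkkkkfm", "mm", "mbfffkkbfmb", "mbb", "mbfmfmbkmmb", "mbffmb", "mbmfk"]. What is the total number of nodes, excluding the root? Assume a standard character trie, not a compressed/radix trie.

Trace insertions, counting only characters that open a new branch:
  "mbfkfmk" → 7 new (m, b, f, k, f, m, k)
  "mbfkfkmbffk" → prefix "mbfkf" already present; 6 new (k, m, b, f, f, k)
  "mffbkbmkbm" → prefix "m" already present; 9 new (f, f, b, k, b, m, k, b, m)
  "mbffmf" → prefix "mbf" already present; 3 new (f, m, f)
  "kbbkkmkbk" → 9 new (k, b, b, k, k, m, k, b, k)
  "mbffmffmfmm" → prefix "mbffmf" already present; 5 new (f, m, f, m, m)
  "mbmfkfkffbb" → prefix "mb" already present; 9 new (m, f, k, f, k, f, f, b, b)
  "mbmkkkkfm" → prefix "mbm" already present; 6 new (k, k, k, k, f, m)
  "mm" → prefix "m" already present; 1 new (m)
  "mbfffkkbfmb" → prefix "mbff" already present; 7 new (f, k, k, b, f, m, b)
  "mbb" → prefix "mb" already present; 1 new (b)
  "mbfmfmbkmmb" → prefix "mbf" already present; 8 new (m, f, m, b, k, m, m, b)
  "mbffmb" → prefix "mbffm" already present; 1 new (b)
  "mbmfk" → prefix "mbmfk" already present; 0 new (none)
Total nodes = 7 + 6 + 9 + 3 + 9 + 5 + 9 + 6 + 1 + 7 + 1 + 8 + 1 + 0 = 72

72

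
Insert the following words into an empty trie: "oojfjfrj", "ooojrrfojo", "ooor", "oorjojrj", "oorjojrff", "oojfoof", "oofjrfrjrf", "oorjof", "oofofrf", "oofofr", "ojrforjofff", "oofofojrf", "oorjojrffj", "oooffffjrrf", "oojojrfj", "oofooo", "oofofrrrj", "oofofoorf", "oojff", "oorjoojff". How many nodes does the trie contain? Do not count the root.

82

For each word, the new-node count is its length minus the longest prefix already in the trie:
  "oojfjfrj" → 8 new (o, o, j, f, j, f, r, j)
  "ooojrrfojo" → prefix "oo" already present; 8 new (o, j, r, r, f, o, j, o)
  "ooor" → prefix "ooo" already present; 1 new (r)
  "oorjojrj" → prefix "oo" already present; 6 new (r, j, o, j, r, j)
  "oorjojrff" → prefix "oorjojr" already present; 2 new (f, f)
  "oojfoof" → prefix "oojf" already present; 3 new (o, o, f)
  "oofjrfrjrf" → prefix "oo" already present; 8 new (f, j, r, f, r, j, r, f)
  "oorjof" → prefix "oorjo" already present; 1 new (f)
  "oofofrf" → prefix "oof" already present; 4 new (o, f, r, f)
  "oofofr" → prefix "oofofr" already present; 0 new (none)
  "ojrforjofff" → prefix "o" already present; 10 new (j, r, f, o, r, j, o, f, f, f)
  "oofofojrf" → prefix "oofof" already present; 4 new (o, j, r, f)
  "oorjojrffj" → prefix "oorjojrff" already present; 1 new (j)
  "oooffffjrrf" → prefix "ooo" already present; 8 new (f, f, f, f, j, r, r, f)
  "oojojrfj" → prefix "ooj" already present; 5 new (o, j, r, f, j)
  "oofooo" → prefix "oofo" already present; 2 new (o, o)
  "oofofrrrj" → prefix "oofofr" already present; 3 new (r, r, j)
  "oofofoorf" → prefix "oofofo" already present; 3 new (o, r, f)
  "oojff" → prefix "oojf" already present; 1 new (f)
  "oorjoojff" → prefix "oorjo" already present; 4 new (o, j, f, f)
Total nodes = 8 + 8 + 1 + 6 + 2 + 3 + 8 + 1 + 4 + 0 + 10 + 4 + 1 + 8 + 5 + 2 + 3 + 3 + 1 + 4 = 82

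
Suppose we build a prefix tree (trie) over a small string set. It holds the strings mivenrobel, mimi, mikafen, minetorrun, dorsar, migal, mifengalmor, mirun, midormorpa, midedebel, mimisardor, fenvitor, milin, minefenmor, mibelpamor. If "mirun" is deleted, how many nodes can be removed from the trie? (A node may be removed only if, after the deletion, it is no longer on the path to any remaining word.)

3

After clearing the end-marker at "mirun", prune upward until reaching a node still needed by another word.
The suffix "run" (3 nodes) is used only by "mirun"; the node for "mi" still has the child "v", so pruning stops there.
Nodes removed: 3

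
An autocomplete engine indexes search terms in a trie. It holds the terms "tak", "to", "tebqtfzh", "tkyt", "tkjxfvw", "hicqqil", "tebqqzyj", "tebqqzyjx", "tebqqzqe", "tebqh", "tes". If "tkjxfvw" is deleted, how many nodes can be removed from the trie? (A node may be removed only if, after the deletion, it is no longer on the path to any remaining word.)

After clearing the end-marker at "tkjxfvw", prune upward until reaching a node still needed by another word.
The suffix "jxfvw" (5 nodes) is used only by "tkjxfvw"; the node for "tk" still has the child "y", so pruning stops there.
Nodes removed: 5

5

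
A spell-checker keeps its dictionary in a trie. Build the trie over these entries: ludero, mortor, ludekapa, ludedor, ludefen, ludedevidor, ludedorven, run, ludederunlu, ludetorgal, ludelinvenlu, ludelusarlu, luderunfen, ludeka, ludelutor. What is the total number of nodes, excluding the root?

67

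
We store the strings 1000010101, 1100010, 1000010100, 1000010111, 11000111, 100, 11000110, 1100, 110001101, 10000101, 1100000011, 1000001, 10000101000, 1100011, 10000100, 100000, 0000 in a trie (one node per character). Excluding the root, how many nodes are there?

36

Insert word by word; a character creates a node only if that edge doesn't already exist:
  "1000010101" → 10 new (1, 0, 0, 0, 0, 1, 0, 1, 0, 1)
  "1100010" → prefix "1" already present; 6 new (1, 0, 0, 0, 1, 0)
  "1000010100" → prefix "100001010" already present; 1 new (0)
  "1000010111" → prefix "10000101" already present; 2 new (1, 1)
  "11000111" → prefix "110001" already present; 2 new (1, 1)
  "100" → prefix "100" already present; 0 new (none)
  "11000110" → prefix "1100011" already present; 1 new (0)
  "1100" → prefix "1100" already present; 0 new (none)
  "110001101" → prefix "11000110" already present; 1 new (1)
  "10000101" → prefix "10000101" already present; 0 new (none)
  "1100000011" → prefix "11000" already present; 5 new (0, 0, 0, 1, 1)
  "1000001" → prefix "10000" already present; 2 new (0, 1)
  "10000101000" → prefix "1000010100" already present; 1 new (0)
  "1100011" → prefix "1100011" already present; 0 new (none)
  "10000100" → prefix "1000010" already present; 1 new (0)
  "100000" → prefix "100000" already present; 0 new (none)
  "0000" → 4 new (0, 0, 0, 0)
Total nodes = 10 + 6 + 1 + 2 + 2 + 0 + 1 + 0 + 1 + 0 + 5 + 2 + 1 + 0 + 1 + 0 + 4 = 36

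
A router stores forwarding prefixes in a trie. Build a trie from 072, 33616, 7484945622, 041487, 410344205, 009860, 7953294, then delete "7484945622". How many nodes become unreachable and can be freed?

A node on "7484945622"'s path can go only if nothing else ends at it or branches off below it.
The suffix "484945622" (9 nodes) is used only by "7484945622"; the node for "7" still has the child "9", so pruning stops there.
Nodes removed: 9

9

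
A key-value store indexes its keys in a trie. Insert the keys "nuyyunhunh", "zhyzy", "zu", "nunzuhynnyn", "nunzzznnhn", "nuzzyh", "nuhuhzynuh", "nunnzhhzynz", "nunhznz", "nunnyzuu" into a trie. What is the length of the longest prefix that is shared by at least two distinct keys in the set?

Equivalently: take the maximum, over all pairs, of their longest common prefix length.
e.g. "nunnyzuu" and "nunnzhhzynz" share the prefix "nunn" of length 4; no pair shares a longer one.
Longest shared-prefix length: 4

4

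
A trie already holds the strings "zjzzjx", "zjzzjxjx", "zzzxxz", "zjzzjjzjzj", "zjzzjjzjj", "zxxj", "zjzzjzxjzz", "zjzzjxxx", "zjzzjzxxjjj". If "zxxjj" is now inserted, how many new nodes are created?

1

Walking "zxxjj" from the root, the first 4 characters ("zxxj") follow existing edges; "j" is the first miss.
New nodes needed: |"zxxjj"| − 4 = 5 − 4 = 1.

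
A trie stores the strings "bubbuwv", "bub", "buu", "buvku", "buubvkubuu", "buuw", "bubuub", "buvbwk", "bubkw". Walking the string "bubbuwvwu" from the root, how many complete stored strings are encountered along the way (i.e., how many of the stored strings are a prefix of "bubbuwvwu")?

2

Walk "bubbuwvwu" from the root; an end-of-word marker is hit whenever a stored word is a prefix of "bubbuwvwu".
Prefixes of the query that are stored words: "bub", "bubbuwv"
Count: 2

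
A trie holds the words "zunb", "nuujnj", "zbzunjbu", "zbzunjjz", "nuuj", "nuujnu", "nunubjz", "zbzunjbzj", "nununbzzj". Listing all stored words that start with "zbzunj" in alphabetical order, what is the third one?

Words with prefix "zbzunj", in lexicographic order: "zbzunjbu", "zbzunjbzj", "zbzunjjz"
The 3rd is zbzunjjz.

zbzunjjz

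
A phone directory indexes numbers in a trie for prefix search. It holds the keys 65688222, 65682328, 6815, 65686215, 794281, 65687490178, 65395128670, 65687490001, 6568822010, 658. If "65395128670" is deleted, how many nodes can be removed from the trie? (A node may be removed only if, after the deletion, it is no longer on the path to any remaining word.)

Walk "65395128670" from the leaf back toward the root, removing each node that no remaining word uses.
The suffix "395128670" (9 nodes) is used only by "65395128670"; the node for "65" still has the child "6", so pruning stops there.
Nodes removed: 9

9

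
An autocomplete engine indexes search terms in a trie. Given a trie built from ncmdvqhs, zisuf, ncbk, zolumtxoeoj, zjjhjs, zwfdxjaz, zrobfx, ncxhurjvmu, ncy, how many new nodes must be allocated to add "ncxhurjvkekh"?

Walking "ncxhurjvkekh" from the root, the first 8 characters ("ncxhurjv") follow existing edges; "k" is the first miss.
So 12 − 8 = 4 new nodes.

4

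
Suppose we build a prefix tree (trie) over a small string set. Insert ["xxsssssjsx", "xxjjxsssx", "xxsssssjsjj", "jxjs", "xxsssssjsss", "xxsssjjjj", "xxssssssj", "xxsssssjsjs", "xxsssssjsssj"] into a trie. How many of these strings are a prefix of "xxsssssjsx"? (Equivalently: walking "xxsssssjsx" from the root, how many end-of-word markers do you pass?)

1

Check each prefix of "xxsssssjsx" against the stored set — each match is an end-marker on the path.
Prefixes of the query that are stored words: "xxsssssjsx"
Count: 1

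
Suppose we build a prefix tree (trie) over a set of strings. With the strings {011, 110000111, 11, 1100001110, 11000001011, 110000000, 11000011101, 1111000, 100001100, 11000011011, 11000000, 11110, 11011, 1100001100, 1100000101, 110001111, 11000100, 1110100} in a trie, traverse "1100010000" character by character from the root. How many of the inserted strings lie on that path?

Check each prefix of "1100010000" against the stored set — each match is an end-marker on the path.
Prefixes of the query that are stored words: "11", "11000100"
Count: 2

2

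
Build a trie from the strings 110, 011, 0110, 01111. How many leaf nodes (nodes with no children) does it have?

A leaf is a node with no children — equivalently, the end of a word that is not a proper prefix of any other stored word.
Those words: "0110", "01111", "110"
Leaf count: 3

3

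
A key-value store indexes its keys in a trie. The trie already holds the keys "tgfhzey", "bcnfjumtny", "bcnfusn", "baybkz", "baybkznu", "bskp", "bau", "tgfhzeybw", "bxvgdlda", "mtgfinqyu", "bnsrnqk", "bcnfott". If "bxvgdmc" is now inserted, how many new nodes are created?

2

The longest prefix of "bxvgdmc" already in the trie is "bxvgd" (length 5).
New nodes needed: |"bxvgdmc"| − 5 = 7 − 5 = 2.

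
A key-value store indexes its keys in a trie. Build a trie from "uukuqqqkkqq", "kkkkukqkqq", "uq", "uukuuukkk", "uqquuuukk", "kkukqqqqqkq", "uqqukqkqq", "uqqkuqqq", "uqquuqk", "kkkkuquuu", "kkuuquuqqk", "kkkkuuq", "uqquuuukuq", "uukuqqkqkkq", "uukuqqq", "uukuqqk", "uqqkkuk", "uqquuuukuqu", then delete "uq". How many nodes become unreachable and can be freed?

Walk "uq" from the leaf back toward the root, removing each node that no remaining word uses.
Every node on "uq" is still needed (e.g. by "uqquuuukk"), so nothing is freed.
Nodes removed: 0

0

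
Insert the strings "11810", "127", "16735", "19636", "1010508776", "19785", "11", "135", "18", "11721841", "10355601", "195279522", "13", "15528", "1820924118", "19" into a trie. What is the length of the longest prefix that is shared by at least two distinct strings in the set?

2

Look for the deepest trie node that still has at least two words in its subtree.
"1010508776" and "10355601" agree on "10" (2 characters) before diverging; nothing deeper is shared.
Longest shared-prefix length: 2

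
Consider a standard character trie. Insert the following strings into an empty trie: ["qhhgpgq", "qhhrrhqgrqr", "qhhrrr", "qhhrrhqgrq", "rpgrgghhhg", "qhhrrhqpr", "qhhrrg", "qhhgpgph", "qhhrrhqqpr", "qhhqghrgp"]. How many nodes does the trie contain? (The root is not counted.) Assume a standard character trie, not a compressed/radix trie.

40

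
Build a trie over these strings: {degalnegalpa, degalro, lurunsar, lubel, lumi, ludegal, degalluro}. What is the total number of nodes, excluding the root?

Count nodes per top-level branch (shared prefixes stored once):
  'd'-branch (degalluro, degalnegalpa, degalro): 18 nodes
  'l'-branch (lubel, ludegal, lumi, lurunsar): 18 nodes
Sum: 36

36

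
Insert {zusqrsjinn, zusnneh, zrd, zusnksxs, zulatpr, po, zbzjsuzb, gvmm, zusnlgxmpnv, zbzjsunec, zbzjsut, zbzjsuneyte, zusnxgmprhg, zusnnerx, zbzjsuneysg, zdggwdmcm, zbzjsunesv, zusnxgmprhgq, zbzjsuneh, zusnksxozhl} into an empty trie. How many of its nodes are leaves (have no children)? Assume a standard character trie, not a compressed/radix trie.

Leaves are exactly the stored words that no other stored word extends.
Those words: "gvmm", "po", "zbzjsunec", "zbzjsuneh", "zbzjsunesv", "zbzjsuneysg", "zbzjsuneyte", "zbzjsut", "zbzjsuzb", "zdggwdmcm", "zrd", "zulatpr", "zusnksxozhl", "zusnksxs", "zusnlgxmpnv", "zusnneh", "zusnnerx", "zusnxgmprhgq", "zusqrsjinn"
Leaf count: 19

19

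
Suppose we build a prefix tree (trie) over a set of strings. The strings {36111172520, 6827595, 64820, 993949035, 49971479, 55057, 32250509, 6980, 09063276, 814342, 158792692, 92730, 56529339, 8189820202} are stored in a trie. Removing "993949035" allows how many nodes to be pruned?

8

Walk "993949035" from the leaf back toward the root, removing each node that no remaining word uses.
The suffix "93949035" (8 nodes) is used only by "993949035"; the node for "9" still has the child "2", so pruning stops there.
Nodes removed: 8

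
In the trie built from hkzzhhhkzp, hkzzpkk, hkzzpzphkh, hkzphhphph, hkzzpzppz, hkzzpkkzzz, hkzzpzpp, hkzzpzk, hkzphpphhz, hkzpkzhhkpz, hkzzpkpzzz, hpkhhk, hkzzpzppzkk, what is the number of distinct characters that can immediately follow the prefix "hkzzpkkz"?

Walk "hkzzpkkz" from the root, arriving at one node.
Distinct next characters after "hkzzpkkz": z.
That node has 1 child edge.

1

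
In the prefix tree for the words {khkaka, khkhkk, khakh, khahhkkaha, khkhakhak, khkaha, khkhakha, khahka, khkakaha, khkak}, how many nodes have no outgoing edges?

7

A leaf is a node with no children — equivalently, the end of a word that is not a proper prefix of any other stored word.
Those words: "khahhkkaha", "khahka", "khakh", "khkaha", "khkakaha", "khkhakhak", "khkhkk"
Leaf count: 7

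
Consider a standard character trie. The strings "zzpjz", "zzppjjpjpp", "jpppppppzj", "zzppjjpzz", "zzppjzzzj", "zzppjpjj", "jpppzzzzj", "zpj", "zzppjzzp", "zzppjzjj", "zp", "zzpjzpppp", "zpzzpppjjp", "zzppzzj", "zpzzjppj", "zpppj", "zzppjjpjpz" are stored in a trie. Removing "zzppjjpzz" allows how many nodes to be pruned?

A node on "zzppjjpzz"'s path can go only if nothing else ends at it or branches off below it.
The suffix "zz" (2 nodes) is used only by "zzppjjpzz"; the node for "zzppjjp" still has the child "j", so pruning stops there.
Nodes removed: 2

2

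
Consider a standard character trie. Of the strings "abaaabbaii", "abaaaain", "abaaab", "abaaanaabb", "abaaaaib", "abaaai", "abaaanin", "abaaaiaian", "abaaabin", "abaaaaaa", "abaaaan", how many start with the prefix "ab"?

11

Walk to "ab"; the words in its subtree are exactly those with that prefix.
Matches: "abaaaaaa", "abaaaaib", "abaaaain", "abaaaan", "abaaab", "abaaabbaii", "abaaabin", "abaaai", "abaaaiaian", "abaaanaabb", "abaaanin"
Count: 11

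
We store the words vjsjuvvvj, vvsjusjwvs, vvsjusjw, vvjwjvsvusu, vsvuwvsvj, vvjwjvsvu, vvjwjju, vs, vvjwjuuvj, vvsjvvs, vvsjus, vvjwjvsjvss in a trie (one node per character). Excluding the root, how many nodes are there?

Count nodes per top-level branch (shared prefixes stored once):
  'v'-branch (vjsjuvvvj, vs, vsvuwvsvj, vvjwjju, vvjwjuuvj, vvjwjvsjvss, vvjwjvsvu, vvjwjvsvusu, vvsjus, vvsjusjw, vvsjusjwvs, vvsjvvs): 48 nodes
Sum: 48

48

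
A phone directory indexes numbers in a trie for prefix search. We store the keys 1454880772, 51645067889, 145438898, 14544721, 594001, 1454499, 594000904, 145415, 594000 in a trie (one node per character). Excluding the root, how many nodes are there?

43

Trace insertions, counting only characters that open a new branch:
  "1454880772" → 10 new (1, 4, 5, 4, 8, 8, 0, 7, 7, 2)
  "51645067889" → 11 new (5, 1, 6, 4, 5, 0, 6, 7, 8, 8, 9)
  "145438898" → prefix "1454" already present; 5 new (3, 8, 8, 9, 8)
  "14544721" → prefix "1454" already present; 4 new (4, 7, 2, 1)
  "594001" → prefix "5" already present; 5 new (9, 4, 0, 0, 1)
  "1454499" → prefix "14544" already present; 2 new (9, 9)
  "594000904" → prefix "59400" already present; 4 new (0, 9, 0, 4)
  "145415" → prefix "1454" already present; 2 new (1, 5)
  "594000" → prefix "594000" already present; 0 new (none)
Total nodes = 10 + 11 + 5 + 4 + 5 + 2 + 4 + 2 + 0 = 43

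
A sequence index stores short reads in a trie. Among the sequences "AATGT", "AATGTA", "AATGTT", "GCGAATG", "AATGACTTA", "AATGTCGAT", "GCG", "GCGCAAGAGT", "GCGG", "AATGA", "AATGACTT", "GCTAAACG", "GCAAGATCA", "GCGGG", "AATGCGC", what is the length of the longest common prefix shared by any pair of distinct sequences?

Look for the deepest trie node that still has at least two words in its subtree.
e.g. "AATGACTT" and "AATGACTTA" share the prefix "AATGACTT" of length 8; no pair shares a longer one.
Longest shared-prefix length: 8

8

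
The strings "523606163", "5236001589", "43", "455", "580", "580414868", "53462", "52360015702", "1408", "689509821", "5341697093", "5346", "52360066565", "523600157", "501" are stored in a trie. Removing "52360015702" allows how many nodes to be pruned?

2

After clearing the end-marker at "52360015702", prune upward until reaching a node still needed by another word.
The suffix "02" (2 nodes) is used only by "52360015702"; "523600157" is itself a stored word, so pruning stops there.
Nodes removed: 2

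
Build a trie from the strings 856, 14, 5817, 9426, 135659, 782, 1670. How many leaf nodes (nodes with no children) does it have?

A leaf is a node with no children — equivalently, the end of a word that is not a proper prefix of any other stored word.
Those words: "135659", "14", "1670", "5817", "782", "856", "9426"
Leaf count: 7

7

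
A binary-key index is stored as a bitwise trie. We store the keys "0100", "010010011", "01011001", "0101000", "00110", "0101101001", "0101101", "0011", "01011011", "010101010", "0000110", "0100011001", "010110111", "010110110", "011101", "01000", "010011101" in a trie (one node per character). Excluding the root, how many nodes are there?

Count nodes per top-level branch (shared prefixes stored once):
  '0'-branch (0000110, 0011, 00110, 0100, 01000, 0100011001, 010010011, 010011101, 0101000, 010101010, 01011001, 0101101, 0101101001, 01011011, 010110110, 010110111, 011101): 51 nodes
Sum: 51

51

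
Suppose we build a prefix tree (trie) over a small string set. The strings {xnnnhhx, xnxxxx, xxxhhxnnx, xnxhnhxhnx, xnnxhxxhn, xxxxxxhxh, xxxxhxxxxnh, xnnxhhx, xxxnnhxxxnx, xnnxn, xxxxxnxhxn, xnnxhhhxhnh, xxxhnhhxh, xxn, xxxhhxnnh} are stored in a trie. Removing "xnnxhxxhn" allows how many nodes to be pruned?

4

After clearing the end-marker at "xnnxhxxhn", prune upward until reaching a node still needed by another word.
The suffix "xxhn" (4 nodes) is used only by "xnnxhxxhn"; the node for "xnnxh" still has the child "h", so pruning stops there.
Nodes removed: 4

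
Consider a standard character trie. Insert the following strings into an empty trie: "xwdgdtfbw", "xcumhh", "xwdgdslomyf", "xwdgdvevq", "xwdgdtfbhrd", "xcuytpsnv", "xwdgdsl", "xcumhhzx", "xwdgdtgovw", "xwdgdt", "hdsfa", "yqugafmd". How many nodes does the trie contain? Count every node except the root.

For each word, the new-node count is its length minus the longest prefix already in the trie:
  "xwdgdtfbw" → 9 new (x, w, d, g, d, t, f, b, w)
  "xcumhh" → prefix "x" already present; 5 new (c, u, m, h, h)
  "xwdgdslomyf" → prefix "xwdgd" already present; 6 new (s, l, o, m, y, f)
  "xwdgdvevq" → prefix "xwdgd" already present; 4 new (v, e, v, q)
  "xwdgdtfbhrd" → prefix "xwdgdtfb" already present; 3 new (h, r, d)
  "xcuytpsnv" → prefix "xcu" already present; 6 new (y, t, p, s, n, v)
  "xwdgdsl" → prefix "xwdgdsl" already present; 0 new (none)
  "xcumhhzx" → prefix "xcumhh" already present; 2 new (z, x)
  "xwdgdtgovw" → prefix "xwdgdt" already present; 4 new (g, o, v, w)
  "xwdgdt" → prefix "xwdgdt" already present; 0 new (none)
  "hdsfa" → 5 new (h, d, s, f, a)
  "yqugafmd" → 8 new (y, q, u, g, a, f, m, d)
Total nodes = 9 + 5 + 6 + 4 + 3 + 6 + 0 + 2 + 4 + 0 + 5 + 8 = 52

52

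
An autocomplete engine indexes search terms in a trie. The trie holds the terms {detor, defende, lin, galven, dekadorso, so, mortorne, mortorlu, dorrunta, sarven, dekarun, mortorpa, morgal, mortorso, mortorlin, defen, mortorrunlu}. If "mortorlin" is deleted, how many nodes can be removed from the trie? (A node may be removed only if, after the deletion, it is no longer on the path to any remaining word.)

2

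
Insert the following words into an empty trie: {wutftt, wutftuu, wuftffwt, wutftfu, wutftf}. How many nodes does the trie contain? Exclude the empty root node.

For each word, the new-node count is its length minus the longest prefix already in the trie:
  "wutftt" → 6 new (w, u, t, f, t, t)
  "wutftuu" → prefix "wutft" already present; 2 new (u, u)
  "wuftffwt" → prefix "wu" already present; 6 new (f, t, f, f, w, t)
  "wutftfu" → prefix "wutft" already present; 2 new (f, u)
  "wutftf" → prefix "wutftf" already present; 0 new (none)
Total nodes = 6 + 2 + 6 + 2 + 0 = 16

16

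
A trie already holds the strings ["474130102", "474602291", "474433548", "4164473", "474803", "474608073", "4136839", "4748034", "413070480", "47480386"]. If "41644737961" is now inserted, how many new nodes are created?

4

"4164473" is already a path in the trie; the remaining "7961" must be added.
New nodes needed: |"41644737961"| − 7 = 11 − 7 = 4.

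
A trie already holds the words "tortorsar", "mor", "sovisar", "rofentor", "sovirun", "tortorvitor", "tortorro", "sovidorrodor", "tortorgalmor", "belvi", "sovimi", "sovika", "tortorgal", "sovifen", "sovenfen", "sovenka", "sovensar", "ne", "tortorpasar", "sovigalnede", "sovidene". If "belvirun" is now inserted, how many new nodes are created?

3

The longest prefix of "belvirun" already in the trie is "belvi" (length 5).
New nodes needed: |"belvirun"| − 5 = 8 − 5 = 3.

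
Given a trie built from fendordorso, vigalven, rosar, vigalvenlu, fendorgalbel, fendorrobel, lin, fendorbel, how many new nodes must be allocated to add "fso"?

The longest prefix of "fso" already in the trie is "f" (length 1).
New nodes needed: |"fso"| − 1 = 3 − 1 = 2.

2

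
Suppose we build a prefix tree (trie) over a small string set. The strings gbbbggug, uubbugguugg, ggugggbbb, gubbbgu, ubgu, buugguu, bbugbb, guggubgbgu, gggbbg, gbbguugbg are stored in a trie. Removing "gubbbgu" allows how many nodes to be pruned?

5

After clearing the end-marker at "gubbbgu", prune upward until reaching a node still needed by another word.
The suffix "bbbgu" (5 nodes) is used only by "gubbbgu"; the node for "gu" still has the child "g", so pruning stops there.
Nodes removed: 5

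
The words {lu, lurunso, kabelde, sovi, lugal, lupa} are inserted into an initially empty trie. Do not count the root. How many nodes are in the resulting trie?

23

Trie structure (* marks end of a word):
(root)
├─ k
│  └─ a
│     └─ b
│        └─ e
│           └─ l
│              └─ d
│                 └─ e *
├─ l
│  └─ u *
│     ├─ g
│     │  └─ a
│     │     └─ l *
│     ├─ p
│     │  └─ a *
│     └─ r
│        └─ u
│           └─ n
│              └─ s
│                 └─ o *
└─ s
   └─ o
      └─ v
         └─ i *
Counting every labelled node above: 23.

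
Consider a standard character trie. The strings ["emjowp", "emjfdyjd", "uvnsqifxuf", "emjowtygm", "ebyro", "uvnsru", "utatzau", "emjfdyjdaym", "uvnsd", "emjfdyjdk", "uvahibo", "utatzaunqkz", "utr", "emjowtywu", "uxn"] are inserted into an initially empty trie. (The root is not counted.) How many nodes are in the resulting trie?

For each word, the new-node count is its length minus the longest prefix already in the trie:
  "emjowp" → 6 new (e, m, j, o, w, p)
  "emjfdyjd" → prefix "emj" already present; 5 new (f, d, y, j, d)
  "uvnsqifxuf" → 10 new (u, v, n, s, q, i, f, x, u, f)
  "emjowtygm" → prefix "emjow" already present; 4 new (t, y, g, m)
  "ebyro" → prefix "e" already present; 4 new (b, y, r, o)
  "uvnsru" → prefix "uvns" already present; 2 new (r, u)
  "utatzau" → prefix "u" already present; 6 new (t, a, t, z, a, u)
  "emjfdyjdaym" → prefix "emjfdyjd" already present; 3 new (a, y, m)
  "uvnsd" → prefix "uvns" already present; 1 new (d)
  "emjfdyjdk" → prefix "emjfdyjd" already present; 1 new (k)
  "uvahibo" → prefix "uv" already present; 5 new (a, h, i, b, o)
  "utatzaunqkz" → prefix "utatzau" already present; 4 new (n, q, k, z)
  "utr" → prefix "ut" already present; 1 new (r)
  "emjowtywu" → prefix "emjowty" already present; 2 new (w, u)
  "uxn" → prefix "u" already present; 2 new (x, n)
Total nodes = 6 + 5 + 10 + 4 + 4 + 2 + 6 + 3 + 1 + 1 + 5 + 4 + 1 + 2 + 2 = 56

56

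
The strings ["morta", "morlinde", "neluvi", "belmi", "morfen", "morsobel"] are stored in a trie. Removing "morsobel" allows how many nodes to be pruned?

5

After clearing the end-marker at "morsobel", prune upward until reaching a node still needed by another word.
The suffix "sobel" (5 nodes) is used only by "morsobel"; the node for "mor" still has the child "t", so pruning stops there.
Nodes removed: 5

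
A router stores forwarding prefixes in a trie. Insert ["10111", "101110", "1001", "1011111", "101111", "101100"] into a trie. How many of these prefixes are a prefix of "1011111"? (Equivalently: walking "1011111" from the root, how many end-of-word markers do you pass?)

3

Check each prefix of "1011111" against the stored set — each match is an end-marker on the path.
Prefixes of the query that are stored words: "10111", "101111", "1011111"
Count: 3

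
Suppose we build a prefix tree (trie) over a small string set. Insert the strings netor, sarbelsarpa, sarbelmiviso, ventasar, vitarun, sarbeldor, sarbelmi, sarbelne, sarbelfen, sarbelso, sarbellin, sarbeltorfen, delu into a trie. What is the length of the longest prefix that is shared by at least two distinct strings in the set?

The deepest shared node is where two words last agree before diverging.
"sarbelmi" and "sarbelmiviso" agree on "sarbelmi" (8 characters) before diverging; nothing deeper is shared.
Longest shared-prefix length: 8

8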